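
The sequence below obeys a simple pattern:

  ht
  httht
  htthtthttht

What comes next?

htthtthtthtthtthtthttht

Every step duplicates the string with 't' between the halves.
One more doubling of htthtthttht gives the answer.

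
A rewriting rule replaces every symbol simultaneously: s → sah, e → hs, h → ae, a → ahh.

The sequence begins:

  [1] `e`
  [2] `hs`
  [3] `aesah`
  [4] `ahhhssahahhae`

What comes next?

Rewriting the 13 symbols of ahhhssahahhae one by one yields ahh ae ae ae sah sah ahh ae ahh ae ae ahh hs; concatenated:

ahhaeaeaesahsahahhaeahhaeaeahhhs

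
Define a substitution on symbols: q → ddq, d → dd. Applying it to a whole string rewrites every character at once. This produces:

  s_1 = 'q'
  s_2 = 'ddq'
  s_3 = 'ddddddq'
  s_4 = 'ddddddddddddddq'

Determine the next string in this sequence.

ddddddddddddddddddddddddddddddq

Replace each of the 15 characters of ddddddddddddddq in place — dd dd dd dd dd dd dd dd dd dd dd dd dd dd ddq — and concatenate.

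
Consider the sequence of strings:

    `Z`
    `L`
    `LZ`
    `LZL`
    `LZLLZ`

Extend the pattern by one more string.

From term 3 onward, concatenate the last term with the second-to-last: L·Z = LZ, LZ·L = LZL, …
The next term joins LZLLZ and LZL.

LZLLZLZL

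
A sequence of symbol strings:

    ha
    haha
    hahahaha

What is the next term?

s(k+1) = s(k)·s(k) — each term doubles the last.
One more doubling of hahahaha gives the answer.

hahahahahahahaha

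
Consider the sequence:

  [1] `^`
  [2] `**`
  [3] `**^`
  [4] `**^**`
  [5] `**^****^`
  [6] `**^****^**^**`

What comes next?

**^****^**^****^****^

From term 3 onward, concatenate the last term with the second-to-last: **·^ = **^, **^·** = **^**, …
The next term joins **^****^**^** and **^****^.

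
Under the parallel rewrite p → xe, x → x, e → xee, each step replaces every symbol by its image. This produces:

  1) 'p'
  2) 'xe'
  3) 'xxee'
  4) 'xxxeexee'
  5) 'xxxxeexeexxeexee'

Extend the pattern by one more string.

Rewriting the 16 symbols of xxxxeexeexxeexee one by one yields x x x x xee xee x xee xee x x xee xee x xee xee; concatenated:

xxxxxeexeexxeexeexxxeexeexxeexee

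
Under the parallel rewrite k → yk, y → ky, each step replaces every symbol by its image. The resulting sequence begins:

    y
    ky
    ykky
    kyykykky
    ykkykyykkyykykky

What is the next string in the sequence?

kyykykkyykkykyykykkykyykkyykykky

Applying the rule to each of the 16 symbols of ykkykyykkyykykky gives the pieces ky yk yk ky yk ky ky yk yk ky ky yk ky yk yk ky, which concatenate to the answer.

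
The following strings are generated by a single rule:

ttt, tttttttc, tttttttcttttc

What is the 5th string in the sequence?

tttttttcttttcttttcttttc

Every step adds ttttc to the end: s(k+1) = s(k)·ttttc.
From tttttttcttttc, 2 further steps: tttttttcttttc → tttttttcttttcttttc → (answer).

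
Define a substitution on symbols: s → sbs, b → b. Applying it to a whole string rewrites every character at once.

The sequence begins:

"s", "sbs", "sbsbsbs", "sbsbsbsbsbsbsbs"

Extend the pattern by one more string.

sbsbsbsbsbsbsbsbsbsbsbsbsbsbsbs

Applying the rule to each of the 15 symbols of sbsbsbsbsbsbsbs gives the pieces sbs b sbs b sbs b sbs b sbs b sbs b sbs b sbs, which concatenate to the answer.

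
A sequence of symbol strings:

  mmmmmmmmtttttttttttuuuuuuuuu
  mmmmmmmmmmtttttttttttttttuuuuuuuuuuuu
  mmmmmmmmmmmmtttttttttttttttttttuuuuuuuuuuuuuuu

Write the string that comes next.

mmmmmmmmmmmmmmtttttttttttttttttttttttuuuuuuuuuuuuuuuuuu

Term n consists of 2n+2 m's, followed by 4n-1 t's, followed by 3n u's, where the shown terms are n = 3, 4, 5.
Setting n = 6 gives 14, 23, 18 characters in each block.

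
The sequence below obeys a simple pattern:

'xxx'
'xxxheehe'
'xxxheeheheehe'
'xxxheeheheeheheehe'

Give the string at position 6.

xxxheeheheeheheeheheeheheehe

Each term is the previous one with heehe appended.
From xxxheeheheeheheehe, 2 further steps: xxxheeheheeheheehe → xxxheeheheeheheeheheehe → (answer).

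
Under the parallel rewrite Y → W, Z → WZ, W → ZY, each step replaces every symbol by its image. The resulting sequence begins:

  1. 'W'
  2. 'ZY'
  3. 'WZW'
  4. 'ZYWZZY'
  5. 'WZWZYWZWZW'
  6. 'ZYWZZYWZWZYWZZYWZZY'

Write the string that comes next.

Replace each of the 19 characters of ZYWZZYWZWZYWZZYWZZY in place — WZ W ZY WZ WZ W ZY WZ ZY WZ W ZY WZ WZ W ZY WZ WZ W — and concatenate.

WZWZYWZWZWZYWZZYWZWZYWZWZWZYWZWZW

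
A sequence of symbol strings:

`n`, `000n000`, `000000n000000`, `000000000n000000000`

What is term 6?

Each term wraps the previous one in 000 on the left and 000 on the right.
From 000000000n000000000, 2 further steps: 000000000n000000000 → 000000000000n000000000000 → (answer).

000000000000000n000000000000000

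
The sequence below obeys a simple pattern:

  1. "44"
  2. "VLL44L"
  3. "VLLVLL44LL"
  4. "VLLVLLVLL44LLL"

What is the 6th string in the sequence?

Each term wraps the previous one in VLL on the left and L on the right.
From VLLVLLVLL44LLL, 2 further steps: VLLVLLVLL44LLL → VLLVLLVLLVLL44LLLL → (answer).

VLLVLLVLLVLLVLL44LLLLL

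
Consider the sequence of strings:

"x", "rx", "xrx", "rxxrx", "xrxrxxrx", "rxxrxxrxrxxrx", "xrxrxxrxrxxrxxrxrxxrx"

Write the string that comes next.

rxxrxxrxrxxrxxrxrxxrxrxxrxxrxrxxrx

Each term (from the third on) is the two preceding terms concatenated in order: term 3 = x·rx = xrx.
Continuing: rxxrxxrxrxxrx · xrxrxxrxrxxrxxrxrxxrx gives term 8.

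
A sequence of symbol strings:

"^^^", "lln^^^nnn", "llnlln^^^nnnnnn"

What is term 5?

Every step adds lln to the front and nnn to the end of the previous string.
From llnlln^^^nnnnnn, 2 further steps: llnlln^^^nnnnnn → llnllnlln^^^nnnnnnnnn → (answer).

llnllnllnlln^^^nnnnnnnnnnnn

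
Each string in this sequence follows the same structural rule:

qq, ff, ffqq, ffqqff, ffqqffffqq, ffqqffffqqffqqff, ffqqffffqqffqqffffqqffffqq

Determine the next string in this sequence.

From term 3 onward, concatenate the last term with the second-to-last: ff·qq = ffqq, ffqq·ff = ffqqff, …
So term 8 is ffqqffffqqffqqffffqqffffqq·ffqqffffqqffqqff.

ffqqffffqqffqqffffqqffffqqffqqffffqqffqqff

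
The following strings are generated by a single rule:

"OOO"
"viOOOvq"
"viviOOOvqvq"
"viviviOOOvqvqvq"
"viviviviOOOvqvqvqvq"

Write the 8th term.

viviviviviviviOOOvqvqvqvqvqvqvq

Every step adds vi to the front and vq to the end of the previous string.
From viviviviOOOvqvqvqvq, 3 further steps: viviviviOOOvqvqvqvq → viviviviviOOOvqvqvqvqvq → viviviviviviOOOvqvqvqvqvqvq → (answer).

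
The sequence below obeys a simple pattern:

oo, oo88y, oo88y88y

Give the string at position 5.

oo88y88y88y88y

The strings grow by a fixed suffix 88y each time.
From oo88y88y, 2 further steps: oo88y88y → oo88y88y88y → (answer).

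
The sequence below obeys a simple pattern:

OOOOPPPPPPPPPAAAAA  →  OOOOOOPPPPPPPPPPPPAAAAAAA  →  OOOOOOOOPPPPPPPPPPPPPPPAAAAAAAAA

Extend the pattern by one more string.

OOOOOOOOOOPPPPPPPPPPPPPPPPPPAAAAAAAAAAA

The n-th term is 2n-2 O's then 3n P's then 2n-1 A's, where the shown terms are n = 3, 4, 5.
For the next term, n = 6, so the run lengths are 10, 18, 11.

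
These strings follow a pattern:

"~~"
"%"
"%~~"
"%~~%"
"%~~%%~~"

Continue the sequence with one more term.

From term 3 onward, concatenate the last term with the second-to-last: %·~~ = %~~, %~~·% = %~~%, …
The next term joins %~~%%~~ and %~~%.

%~~%%~~%~~%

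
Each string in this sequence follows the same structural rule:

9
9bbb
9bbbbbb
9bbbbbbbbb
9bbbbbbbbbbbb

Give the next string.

Each term is the previous one with bbb appended.
Applying this once more to 9bbbbbbbbbbbb:

9bbbbbbbbbbbbbbb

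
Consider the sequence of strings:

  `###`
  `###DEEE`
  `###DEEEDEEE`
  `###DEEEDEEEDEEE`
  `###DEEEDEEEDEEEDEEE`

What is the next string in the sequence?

###DEEEDEEEDEEEDEEEDEEE

Every step adds DEEE to the end: s(k+1) = s(k)·DEEE.
One more step from ###DEEEDEEEDEEEDEEE gives the answer.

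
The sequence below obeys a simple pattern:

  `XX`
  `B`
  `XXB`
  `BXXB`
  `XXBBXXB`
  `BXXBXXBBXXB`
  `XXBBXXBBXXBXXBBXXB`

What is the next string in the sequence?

BXXBXXBBXXBXXBBXXBBXXBXXBBXXB

From term 3 onward, concatenate the second-to-last term with the last: XX·B = XXB, B·XXB = BXXB, …
Continuing: BXXBXXBBXXB · XXBBXXBBXXBXXBBXXB gives term 8.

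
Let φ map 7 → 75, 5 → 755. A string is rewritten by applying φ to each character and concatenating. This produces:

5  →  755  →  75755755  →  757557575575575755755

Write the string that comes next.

φ(757557575575575755755) expands symbol-by-symbol to 75 755 75 755 755 75 755 75 755 755 75 755 755 75 755 75 755 755 75 755 755; joining the 21 pieces gives the next term.

7575575755755757557575575575755755757557575575575755755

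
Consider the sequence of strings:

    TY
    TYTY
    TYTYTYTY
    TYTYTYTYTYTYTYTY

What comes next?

s(k+1) = s(k)·s(k) — each term doubles the last.
Doubling TYTYTYTYTYTYTYTY:

TYTYTYTYTYTYTYTYTYTYTYTYTYTYTYTY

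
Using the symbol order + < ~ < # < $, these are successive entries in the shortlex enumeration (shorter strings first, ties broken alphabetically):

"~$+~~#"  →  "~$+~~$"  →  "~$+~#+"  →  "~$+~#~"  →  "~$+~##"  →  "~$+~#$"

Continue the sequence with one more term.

The successor of ~$+~#$ increments the rightmost position that isn't already $ and resets every position after it to +.

~$+~$+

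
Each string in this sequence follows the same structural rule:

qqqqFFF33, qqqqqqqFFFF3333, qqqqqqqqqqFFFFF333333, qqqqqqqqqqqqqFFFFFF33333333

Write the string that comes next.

Term n consists of 3n+1 q's, followed by n+2 F's, followed by 2n 3's (n = 1, 2, …).
At n = 5 the blocks have lengths 16, 7, 10.

qqqqqqqqqqqqqqqqFFFFFFF3333333333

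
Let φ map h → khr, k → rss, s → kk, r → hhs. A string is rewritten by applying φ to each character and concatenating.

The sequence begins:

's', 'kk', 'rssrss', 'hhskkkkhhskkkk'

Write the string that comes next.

Rewriting the 14 symbols of hhskkkkhhskkkk one by one yields khr khr kk rss rss rss rss khr khr kk rss rss rss rss; concatenated:

khrkhrkkrssrssrssrsskhrkhrkkrssrssrssrss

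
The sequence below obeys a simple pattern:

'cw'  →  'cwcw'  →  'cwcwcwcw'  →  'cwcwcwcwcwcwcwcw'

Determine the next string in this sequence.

Every step duplicates the string.
One more doubling of cwcwcwcwcwcwcwcw gives the answer.

cwcwcwcwcwcwcwcwcwcwcwcwcwcwcwcw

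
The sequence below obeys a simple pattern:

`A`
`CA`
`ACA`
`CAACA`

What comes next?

Each term (from the third on) is the two preceding terms concatenated in order: term 3 = A·CA = ACA.
So term 5 is ACA·CAACA.

ACACAACA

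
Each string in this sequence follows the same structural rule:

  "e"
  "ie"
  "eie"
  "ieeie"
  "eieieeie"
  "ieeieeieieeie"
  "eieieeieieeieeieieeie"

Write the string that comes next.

This is a Fibonacci-style word recurrence s(k) = s(k−2)·s(k−1): e.g. e·ie = eie.
The next term joins ieeieeieieeie and eieieeieieeieeieieeie.

ieeieeieieeieeieieeieieeieeieieeie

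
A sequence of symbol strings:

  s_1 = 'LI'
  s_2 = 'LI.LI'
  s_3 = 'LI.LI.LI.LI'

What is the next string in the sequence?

Each string is two copies of the previous one joined by '.'.
One more doubling of LI.LI.LI.LI gives the answer.

LI.LI.LI.LI.LI.LI.LI.LI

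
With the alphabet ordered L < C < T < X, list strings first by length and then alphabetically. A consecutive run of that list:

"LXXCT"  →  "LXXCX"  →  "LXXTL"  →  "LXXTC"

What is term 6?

LXXTX

Advancing 2 positions from LXXTC through LXXTC → LXXTT reaches term 6.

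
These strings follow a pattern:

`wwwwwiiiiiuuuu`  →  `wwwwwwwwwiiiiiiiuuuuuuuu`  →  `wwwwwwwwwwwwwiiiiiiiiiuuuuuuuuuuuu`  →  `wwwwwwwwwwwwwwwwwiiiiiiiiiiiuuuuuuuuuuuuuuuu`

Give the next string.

Each string has the form w^{4n+1} i^{2n+3} u^{4n} (n = 1, 2, …).
Setting n = 5 gives 21, 13, 20 characters in each block.

wwwwwwwwwwwwwwwwwwwwwiiiiiiiiiiiiiuuuuuuuuuuuuuuuuuuuu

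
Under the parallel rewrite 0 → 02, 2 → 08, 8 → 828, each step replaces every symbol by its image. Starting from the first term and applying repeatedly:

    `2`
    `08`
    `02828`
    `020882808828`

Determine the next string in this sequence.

Expanding 020882808828: 0→02, 2→08, 0→02, 8→828, 8→828, 2→08, 8→828, 0→02, 8→828, 8→828, 2→08, 8→828. Concatenated: 02 08 02 828 828 08 828 02 828 828 08 828.

020802828828088280282882808828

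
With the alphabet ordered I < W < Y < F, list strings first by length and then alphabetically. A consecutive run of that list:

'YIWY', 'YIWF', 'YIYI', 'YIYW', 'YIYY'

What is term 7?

YIFI

Advancing 2 positions from YIYY through YIYY → YIYF reaches term 7.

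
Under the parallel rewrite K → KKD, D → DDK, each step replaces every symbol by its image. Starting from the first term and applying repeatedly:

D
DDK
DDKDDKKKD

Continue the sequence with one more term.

DDKDDKKKDDDKDDKKKDKKDKKDDDK

Apply φ to DDKDDKKKD symbol by symbol: D→DDK, D→DDK, K→KKD, D→DDK, D→DDK, K→KKD, K→KKD, K→KKD, D→DDK; joined: DDK DDK KKD DDK DDK KKD KKD KKD DDK.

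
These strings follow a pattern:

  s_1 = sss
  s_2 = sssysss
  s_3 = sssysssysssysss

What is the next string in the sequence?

sssysssysssysssysssysssysssysss

Every step duplicates the string with 'y' between the halves.
One more doubling of sssysssysssysss gives the answer.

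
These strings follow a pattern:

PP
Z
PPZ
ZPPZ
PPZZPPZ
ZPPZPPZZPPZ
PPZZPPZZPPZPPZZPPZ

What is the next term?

ZPPZPPZZPPZPPZZPPZZPPZPPZZPPZ

Each term (from the third on) is the two preceding terms concatenated in order: term 3 = PP·Z = PPZ.
So term 8 is ZPPZPPZZPPZ·PPZZPPZZPPZPPZZPPZ.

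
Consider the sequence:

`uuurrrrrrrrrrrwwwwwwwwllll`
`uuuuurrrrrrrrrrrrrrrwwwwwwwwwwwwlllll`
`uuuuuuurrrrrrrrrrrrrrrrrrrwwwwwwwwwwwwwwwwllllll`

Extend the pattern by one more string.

uuuuuuuuurrrrrrrrrrrrrrrrrrrrrrrwwwwwwwwwwwwwwwwwwwwlllllll

Reading off run lengths: u runs 3, 5, 7; r runs 11, 15, 19; w runs 8, 12, 16; l runs 4, 5, 6 — each is linear in n, where the shown terms are n = 2, 3, 4.
Setting n = 5 gives 9, 23, 20, 7 characters in each block.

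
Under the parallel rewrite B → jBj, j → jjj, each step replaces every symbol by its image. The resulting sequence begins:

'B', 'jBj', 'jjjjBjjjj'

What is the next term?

jjjjjjjjjjjjjBjjjjjjjjjjjjj

Apply φ to jjjjBjjjj symbol by symbol: j→jjj, j→jjj, j→jjj, j→jjj, B→jBj, j→jjj, j→jjj, j→jjj, j→jjj; joined: jjj jjj jjj jjj jBj jjj jjj jjj jjj.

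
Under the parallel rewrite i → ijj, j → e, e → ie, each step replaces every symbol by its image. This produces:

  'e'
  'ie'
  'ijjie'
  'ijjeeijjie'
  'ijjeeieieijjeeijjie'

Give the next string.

ijjeeieieijjieijjieijjeeieieijjeeijjie

φ(ijjeeieieijjeeijjie) expands symbol-by-symbol to ijj e e ie ie ijj ie ijj ie ijj e e ie ie ijj e e ijj ie; joining the 19 pieces gives the next term.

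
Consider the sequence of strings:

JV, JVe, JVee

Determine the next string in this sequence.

The strings grow by a fixed suffix e each time.
Applying this once more to JVee:

JVeee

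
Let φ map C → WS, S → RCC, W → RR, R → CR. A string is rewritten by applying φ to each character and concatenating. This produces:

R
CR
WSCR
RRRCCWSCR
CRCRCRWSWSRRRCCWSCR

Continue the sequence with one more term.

Replace each of the 19 characters of CRCRCRWSWSRRRCCWSCR in place — WS CR WS CR WS CR RR RCC RR RCC CR CR CR WS WS RR RCC WS CR — and concatenate.

WSCRWSCRWSCRRRRCCRRRCCCRCRCRWSWSRRRCCWSCR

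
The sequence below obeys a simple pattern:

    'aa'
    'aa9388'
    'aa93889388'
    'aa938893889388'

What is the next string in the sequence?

The strings grow by a fixed suffix 9388 each time.
Applying this once more to aa938893889388:

aa9388938893889388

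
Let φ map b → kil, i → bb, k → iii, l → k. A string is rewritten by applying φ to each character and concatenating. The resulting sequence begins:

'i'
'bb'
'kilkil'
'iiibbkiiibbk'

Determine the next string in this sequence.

bbbbbbkilkiliiibbbbbbkilkiliii

Expanding iiibbkiiibbk: i→bb, i→bb, i→bb, b→kil, b→kil, k→iii, i→bb, i→bb, i→bb, b→kil, b→kil, k→iii. Concatenated: bb bb bb kil kil iii bb bb bb kil kil iii.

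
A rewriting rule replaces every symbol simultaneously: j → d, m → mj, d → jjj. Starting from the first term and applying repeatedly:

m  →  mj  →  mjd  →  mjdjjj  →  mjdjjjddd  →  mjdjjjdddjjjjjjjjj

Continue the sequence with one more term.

Replace each of the 18 characters of mjdjjjdddjjjjjjjjj in place — mj d jjj d d d jjj jjj jjj d d d d d d d d d — and concatenate.

mjdjjjdddjjjjjjjjjddddddddd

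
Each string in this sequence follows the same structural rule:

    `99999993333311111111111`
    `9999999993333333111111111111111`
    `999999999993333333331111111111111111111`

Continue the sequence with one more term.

The n-th term is 2n+1 9's then 2n-1 3's then 4n-1 1's, where the shown terms are n = 3, 4, 5.
Setting n = 6 gives 13, 11, 23 characters in each block.

99999999999993333333333311111111111111111111111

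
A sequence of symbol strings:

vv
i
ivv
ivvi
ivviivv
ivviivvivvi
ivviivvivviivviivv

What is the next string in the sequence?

ivviivvivviivviivvivviivvivvi

From term 3 onward, concatenate the last term with the second-to-last: i·vv = ivv, ivv·i = ivvi, …
The next term joins ivviivvivviivviivv and ivviivvivvi.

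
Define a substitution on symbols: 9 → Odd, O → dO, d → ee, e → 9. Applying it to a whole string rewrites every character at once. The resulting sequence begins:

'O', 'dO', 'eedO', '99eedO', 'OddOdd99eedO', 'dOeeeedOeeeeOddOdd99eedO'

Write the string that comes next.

Rewriting the 24 symbols of dOeeeedOeeeeOddOdd99eedO one by one yields ee dO 9 9 9 9 ee dO 9 9 9 9 dO ee ee dO ee ee Odd Odd 9 9 ee dO; concatenated:

eedO9999eedO9999dOeeeedOeeeeOddOdd99eedO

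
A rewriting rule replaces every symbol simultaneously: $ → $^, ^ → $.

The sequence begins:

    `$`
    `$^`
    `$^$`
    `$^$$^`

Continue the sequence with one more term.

$^$$^$^$

Expanding $^$$^: $→$^, ^→$, $→$^, $→$^, ^→$. Concatenated: $^ $ $^ $^ $.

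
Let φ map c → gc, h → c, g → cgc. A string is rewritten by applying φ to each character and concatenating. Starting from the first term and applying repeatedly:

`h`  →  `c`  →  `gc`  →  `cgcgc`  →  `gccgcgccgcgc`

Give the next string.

cgcgcgccgcgccgcgcgccgcgccgcgc

Apply φ to gccgcgccgcgc symbol by symbol: g→cgc, c→gc, c→gc, g→cgc, c→gc, g→cgc, c→gc, c→gc, g→cgc, c→gc, g→cgc, c→gc; joined: cgc gc gc cgc gc cgc gc gc cgc gc cgc gc.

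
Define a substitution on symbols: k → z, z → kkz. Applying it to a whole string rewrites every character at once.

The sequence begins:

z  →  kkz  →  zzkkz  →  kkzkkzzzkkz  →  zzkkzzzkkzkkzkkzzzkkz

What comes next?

kkzkkzzzkkzkkzkkzzzkkzzzkkzzzkkzkkzkkzzzkkz

Applying the rule to each of the 21 symbols of zzkkzzzkkzkkzkkzzzkkz gives the pieces kkz kkz z z kkz kkz kkz z z kkz z z kkz z z kkz kkz kkz z z kkz, which concatenate to the answer.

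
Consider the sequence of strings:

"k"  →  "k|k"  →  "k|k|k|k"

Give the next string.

k|k|k|k|k|k|k|k

Every step duplicates the string with '|' between the halves.
One more doubling of k|k|k|k gives the answer.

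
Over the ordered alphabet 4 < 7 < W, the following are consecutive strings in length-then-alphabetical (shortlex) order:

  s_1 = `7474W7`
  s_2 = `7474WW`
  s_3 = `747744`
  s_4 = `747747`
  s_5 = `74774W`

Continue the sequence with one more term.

747774

Treat 74774W as a base-3 numeral over the given alphabet and add one, carrying through any trailing W's.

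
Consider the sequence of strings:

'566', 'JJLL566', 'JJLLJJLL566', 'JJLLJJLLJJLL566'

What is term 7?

JJLLJJLLJJLLJJLLJJLLJJLL566

The strings grow by a fixed prefix JJLL each time.
From JJLLJJLLJJLL566, 3 further steps: JJLLJJLLJJLL566 → JJLLJJLLJJLLJJLL566 → JJLLJJLLJJLLJJLLJJLL566 → (answer).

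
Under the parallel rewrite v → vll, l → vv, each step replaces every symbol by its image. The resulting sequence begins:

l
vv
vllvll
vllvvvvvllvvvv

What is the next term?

Rewriting the 14 symbols of vllvvvvvllvvvv one by one yields vll vv vv vll vll vll vll vll vv vv vll vll vll vll; concatenated:

vllvvvvvllvllvllvllvllvvvvvllvllvllvll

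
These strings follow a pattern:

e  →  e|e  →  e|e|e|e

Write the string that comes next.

Every step duplicates the string with '|' between the halves.
One more doubling of e|e|e|e gives the answer.

e|e|e|e|e|e|e|e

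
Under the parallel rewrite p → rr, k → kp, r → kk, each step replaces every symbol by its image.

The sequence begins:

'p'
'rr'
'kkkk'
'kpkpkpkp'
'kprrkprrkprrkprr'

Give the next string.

φ(kprrkprrkprrkprr) expands symbol-by-symbol to kp rr kk kk kp rr kk kk kp rr kk kk kp rr kk kk; joining the 16 pieces gives the next term.

kprrkkkkkprrkkkkkprrkkkkkprrkkkk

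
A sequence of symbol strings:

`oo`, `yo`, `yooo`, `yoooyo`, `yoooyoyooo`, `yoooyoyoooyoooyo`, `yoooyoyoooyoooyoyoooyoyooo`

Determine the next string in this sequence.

From term 3 onward, concatenate the last term with the second-to-last: yo·oo = yooo, yooo·yo = yoooyo, …
So term 8 is yoooyoyoooyoooyoyoooyoyooo·yoooyoyoooyoooyo.

yoooyoyoooyoooyoyoooyoyoooyoooyoyoooyoooyo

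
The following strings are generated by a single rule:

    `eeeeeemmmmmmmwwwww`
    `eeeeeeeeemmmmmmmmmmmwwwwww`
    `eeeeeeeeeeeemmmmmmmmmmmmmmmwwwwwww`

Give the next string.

The n-th term is 3n e's then 4n-1 m's then n+3 w's, where the shown terms are n = 2, 3, 4.
At n = 5 the blocks have lengths 15, 19, 8.

eeeeeeeeeeeeeeemmmmmmmmmmmmmmmmmmmwwwwwwww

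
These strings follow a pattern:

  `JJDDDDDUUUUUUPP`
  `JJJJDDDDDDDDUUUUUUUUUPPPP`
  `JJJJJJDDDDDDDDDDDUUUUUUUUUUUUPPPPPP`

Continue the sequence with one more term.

Term n consists of 2n J's, followed by 3n+2 D's, followed by 3n+3 U's, followed by 2n P's (n = 1, 2, …).
For the next term, n = 4, so the run lengths are 8, 14, 15, 8.

JJJJJJJJDDDDDDDDDDDDDDUUUUUUUUUUUUUUUPPPPPPPP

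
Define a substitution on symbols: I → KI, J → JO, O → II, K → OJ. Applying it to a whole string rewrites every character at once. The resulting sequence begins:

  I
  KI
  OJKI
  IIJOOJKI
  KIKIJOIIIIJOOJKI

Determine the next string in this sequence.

Rewriting the 16 symbols of KIKIJOIIIIJOOJKI one by one yields OJ KI OJ KI JO II KI KI KI KI JO II II JO OJ KI; concatenated:

OJKIOJKIJOIIKIKIKIKIJOIIIIJOOJKI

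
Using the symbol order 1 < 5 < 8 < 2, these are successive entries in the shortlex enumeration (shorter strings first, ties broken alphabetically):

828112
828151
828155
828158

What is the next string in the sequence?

Find the rightmost character of 828158 below 2, bump it to the next letter, and reset everything to its right to 1.

828152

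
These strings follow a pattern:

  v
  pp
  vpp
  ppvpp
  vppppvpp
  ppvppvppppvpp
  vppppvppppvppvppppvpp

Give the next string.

ppvppvppppvppvppppvppppvppvppppvpp

Each term (from the third on) is the two preceding terms concatenated in order: term 3 = v·pp = vpp.
Continuing: ppvppvppppvpp · vppppvppppvppvppppvpp gives term 8.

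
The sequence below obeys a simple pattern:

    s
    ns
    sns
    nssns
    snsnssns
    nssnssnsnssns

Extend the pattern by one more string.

From term 3 onward, concatenate the second-to-last term with the last: s·ns = sns, ns·sns = nssns, …
Continuing: snsnssns · nssnssnsnssns gives term 7.

snsnssnsnssnssnsnssns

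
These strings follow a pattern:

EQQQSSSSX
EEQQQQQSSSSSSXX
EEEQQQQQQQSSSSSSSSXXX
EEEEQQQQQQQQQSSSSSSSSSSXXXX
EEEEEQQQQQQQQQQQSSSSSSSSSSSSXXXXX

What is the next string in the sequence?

Reading off run lengths: E runs 1, 2, 3, 4, 5; Q runs 3, 5, 7, 9, 11; S runs 4, 6, 8, 10, 12; X runs 1, 2, 3, 4, 5 — each is linear in n, where the shown terms are n = 2, 3, 4, 5, 6.
For the next term, n = 7, so the run lengths are 6, 13, 14, 6.

EEEEEEQQQQQQQQQQQQQSSSSSSSSSSSSSSXXXXXX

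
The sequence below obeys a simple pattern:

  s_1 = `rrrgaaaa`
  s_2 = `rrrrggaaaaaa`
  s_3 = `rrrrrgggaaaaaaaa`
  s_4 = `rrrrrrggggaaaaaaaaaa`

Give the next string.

Reading off run lengths: r runs 3, 4, 5, 6; g runs 1, 2, 3, 4; a runs 4, 6, 8, 10 — each is linear in n, where the shown terms are n = 2, 3, 4, 5.
At n = 6 the blocks have lengths 7, 5, 12.

rrrrrrrgggggaaaaaaaaaaaa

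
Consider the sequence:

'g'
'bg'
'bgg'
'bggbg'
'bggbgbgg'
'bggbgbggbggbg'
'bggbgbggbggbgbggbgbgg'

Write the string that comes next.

bggbgbggbggbgbggbgbggbggbgbggbggbg

From term 3 onward, concatenate the last term with the second-to-last: bg·g = bgg, bgg·bg = bggbg, …
Continuing: bggbgbggbggbgbggbgbgg · bggbgbggbggbg gives term 8.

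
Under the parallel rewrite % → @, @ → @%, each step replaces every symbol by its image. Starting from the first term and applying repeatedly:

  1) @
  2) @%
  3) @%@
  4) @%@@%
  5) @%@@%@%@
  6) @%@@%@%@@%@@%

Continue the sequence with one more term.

Rewriting the 13 symbols of @%@@%@%@@%@@% one by one yields @% @ @% @% @ @% @ @% @% @ @% @% @; concatenated:

@%@@%@%@@%@@%@%@@%@%@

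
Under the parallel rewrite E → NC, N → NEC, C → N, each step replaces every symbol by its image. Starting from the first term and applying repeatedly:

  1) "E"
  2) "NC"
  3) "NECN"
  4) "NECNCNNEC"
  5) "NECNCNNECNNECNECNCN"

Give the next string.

NECNCNNECNNECNECNCNNECNECNCNNECNCNNECNNEC

Applying the rule to each of the 19 symbols of NECNCNNECNNECNECNCN gives the pieces NEC NC N NEC N NEC NEC NC N NEC NEC NC N NEC NC N NEC N NEC, which concatenate to the answer.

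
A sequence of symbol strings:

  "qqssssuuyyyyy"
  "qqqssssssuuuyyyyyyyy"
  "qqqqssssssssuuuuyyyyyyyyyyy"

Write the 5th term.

The n-th term is n q's then 2n s's then n u's then 3n-1 y's, where the shown terms are n = 2, 3, 4.
At n = 6 the blocks have lengths 6, 12, 6, 17.

qqqqqqssssssssssssuuuuuuyyyyyyyyyyyyyyyyy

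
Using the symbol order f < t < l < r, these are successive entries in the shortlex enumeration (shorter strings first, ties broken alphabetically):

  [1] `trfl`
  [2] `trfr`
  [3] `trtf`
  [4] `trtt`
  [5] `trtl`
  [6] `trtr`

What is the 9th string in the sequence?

Continuing the enumeration 3 steps past trtr: trtr → trlf → trlt → (answer).

trll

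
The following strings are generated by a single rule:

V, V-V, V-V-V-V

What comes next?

Each string is two copies of the previous one joined by '-'.
Doubling V-V-V-V with '-' between the halves:

V-V-V-V-V-V-V-V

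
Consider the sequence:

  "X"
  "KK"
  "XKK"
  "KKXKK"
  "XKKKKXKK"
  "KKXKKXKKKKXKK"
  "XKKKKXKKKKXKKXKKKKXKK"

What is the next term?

KKXKKXKKKKXKKXKKKKXKKKKXKKXKKKKXKK

Each term (from the third on) is the two preceding terms concatenated in order: term 3 = X·KK = XKK.
So term 8 is KKXKKXKKKKXKK·XKKKKXKKKKXKKXKKKKXKK.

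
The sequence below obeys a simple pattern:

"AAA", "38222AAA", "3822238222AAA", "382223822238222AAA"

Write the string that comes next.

38222382223822238222AAA

Every step adds 38222 at the front: s(k+1) = 38222·s(k).
So the next term is 38222·382223822238222AAA.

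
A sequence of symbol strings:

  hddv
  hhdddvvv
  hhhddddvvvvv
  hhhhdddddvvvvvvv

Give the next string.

hhhhhddddddvvvvvvvvv

Reading off run lengths: h runs 1, 2, 3, 4; d runs 2, 3, 4, 5; v runs 1, 3, 5, 7 — each is linear in n (n = 1, 2, …).
At n = 5 the blocks have lengths 5, 6, 9.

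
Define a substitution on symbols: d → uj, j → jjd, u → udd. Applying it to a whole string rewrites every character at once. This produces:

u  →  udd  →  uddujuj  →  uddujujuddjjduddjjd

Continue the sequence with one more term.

uddujujuddjjduddjjduddujujjjdjjdujuddujujjjdjjduj

φ(uddujujuddjjduddjjd) expands symbol-by-symbol to udd uj uj udd jjd udd jjd udd uj uj jjd jjd uj udd uj uj jjd jjd uj; joining the 19 pieces gives the next term.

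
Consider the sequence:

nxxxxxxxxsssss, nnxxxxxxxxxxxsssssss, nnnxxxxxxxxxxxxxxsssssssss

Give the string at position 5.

nnnnnxxxxxxxxxxxxxxxxxxxxsssssssssssss

Reading off run lengths: n runs 1, 2, 3; x runs 8, 11, 14; s runs 5, 7, 9 — each is linear in n, where the shown terms are n = 2, 3, 4.
Setting n = 6 gives 5, 20, 13 characters in each block.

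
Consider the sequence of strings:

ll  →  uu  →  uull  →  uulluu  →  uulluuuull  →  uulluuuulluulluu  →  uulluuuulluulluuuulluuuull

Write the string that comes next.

uulluuuulluulluuuulluuuulluulluuuulluulluu

Each term (from the third on) is the previous term followed by the one before it: term 3 = uu·ll = uull.
Continuing: uulluuuulluulluuuulluuuull · uulluuuulluulluu gives term 8.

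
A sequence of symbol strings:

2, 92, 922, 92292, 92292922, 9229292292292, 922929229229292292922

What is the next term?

Each term (from the third on) is the previous term followed by the one before it: term 3 = 92·2 = 922.
The next term joins 922929229229292292922 and 9229292292292.

9229292292292922929229229292292292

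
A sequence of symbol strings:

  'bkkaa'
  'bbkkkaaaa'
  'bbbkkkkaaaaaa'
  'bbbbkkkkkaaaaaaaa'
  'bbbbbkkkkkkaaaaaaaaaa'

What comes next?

Term n consists of n b's, followed by n+1 k's, followed by 2n a's (n = 1, 2, …).
At n = 6 the blocks have lengths 6, 7, 12.

bbbbbbkkkkkkkaaaaaaaaaaaa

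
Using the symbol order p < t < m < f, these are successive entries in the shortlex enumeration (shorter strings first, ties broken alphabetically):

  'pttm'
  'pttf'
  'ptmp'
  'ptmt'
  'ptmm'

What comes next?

The successor of ptmm increments the rightmost position that isn't already f and resets every position after it to p.

ptmf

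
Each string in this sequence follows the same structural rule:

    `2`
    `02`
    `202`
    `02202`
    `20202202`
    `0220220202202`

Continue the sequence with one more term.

202022020220220202202

Each term (from the third on) is the two preceding terms concatenated in order: term 3 = 2·02 = 202.
The next term joins 20202202 and 0220220202202.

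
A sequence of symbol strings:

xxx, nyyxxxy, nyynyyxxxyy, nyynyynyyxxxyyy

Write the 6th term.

Each term wraps the previous one in nyy on the left and y on the right.
From nyynyynyyxxxyyy, 2 further steps: nyynyynyyxxxyyy → nyynyynyynyyxxxyyyy → (answer).

nyynyynyynyynyyxxxyyyyy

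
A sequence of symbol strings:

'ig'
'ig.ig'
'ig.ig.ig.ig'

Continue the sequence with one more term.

Every step duplicates the string with '.' between the halves.
Doubling ig.ig.ig.ig with '.' between the halves:

ig.ig.ig.ig.ig.ig.ig.ig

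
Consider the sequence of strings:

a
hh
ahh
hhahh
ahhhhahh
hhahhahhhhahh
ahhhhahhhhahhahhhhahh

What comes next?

hhahhahhhhahhahhhhahhhhahhahhhhahh

From term 3 onward, concatenate the second-to-last term with the last: a·hh = ahh, hh·ahh = hhahh, …
Continuing: hhahhahhhhahh · ahhhhahhhhahhahhhhahh gives term 8.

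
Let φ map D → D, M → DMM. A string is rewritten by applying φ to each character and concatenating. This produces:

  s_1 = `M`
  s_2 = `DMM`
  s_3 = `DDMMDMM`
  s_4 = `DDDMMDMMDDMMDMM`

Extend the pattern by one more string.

DDDDMMDMMDDMMDMMDDDMMDMMDDMMDMM

Applying the rule to each of the 15 symbols of DDDMMDMMDDMMDMM gives the pieces D D D DMM DMM D DMM DMM D D DMM DMM D DMM DMM, which concatenate to the answer.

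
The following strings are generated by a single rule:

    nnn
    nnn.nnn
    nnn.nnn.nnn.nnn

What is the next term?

nnn.nnn.nnn.nnn.nnn.nnn.nnn.nnn

s(k+1) = s(k)·.·s(k) — each term doubles the last with '.' between the halves.
One more doubling of nnn.nnn.nnn.nnn gives the answer.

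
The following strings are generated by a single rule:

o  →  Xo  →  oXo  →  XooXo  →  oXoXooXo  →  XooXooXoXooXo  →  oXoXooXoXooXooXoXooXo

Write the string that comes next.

Each term (from the third on) is the two preceding terms concatenated in order: term 3 = o·Xo = oXo.
So term 8 is XooXooXoXooXo·oXoXooXoXooXooXoXooXo.

XooXooXoXooXooXoXooXoXooXooXoXooXo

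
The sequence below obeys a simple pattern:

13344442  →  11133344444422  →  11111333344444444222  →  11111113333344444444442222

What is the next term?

11111111133333344444444444422222

Term n consists of 2n-1 1's, followed by n+1 3's, followed by 2n+2 4's, followed by n 2's (n = 1, 2, …).
At n = 5 the blocks have lengths 9, 6, 12, 5.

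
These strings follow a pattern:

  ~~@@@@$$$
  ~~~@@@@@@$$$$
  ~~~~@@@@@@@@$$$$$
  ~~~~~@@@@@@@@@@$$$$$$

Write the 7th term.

Each string has the form ~^{n} @^{2n} $^{n+1}, where the shown terms are n = 2, 3, 4, 5.
At n = 8 the blocks have lengths 8, 16, 9.

~~~~~~~~@@@@@@@@@@@@@@@@$$$$$$$$$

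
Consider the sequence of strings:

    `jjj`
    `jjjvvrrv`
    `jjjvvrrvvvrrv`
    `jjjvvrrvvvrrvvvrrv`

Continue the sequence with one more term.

The strings grow by a fixed suffix vvrrv each time.
So the next term is jjjvvrrvvvrrvvvrrv·vvrrv.

jjjvvrrvvvrrvvvrrvvvrrv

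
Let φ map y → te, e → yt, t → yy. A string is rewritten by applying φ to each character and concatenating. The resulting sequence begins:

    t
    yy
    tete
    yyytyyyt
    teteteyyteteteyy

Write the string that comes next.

yyytyyytyyytteteyyytyyytyyyttete

Replace each of the 16 characters of teteteyyteteteyy in place — yy yt yy yt yy yt te te yy yt yy yt yy yt te te — and concatenate.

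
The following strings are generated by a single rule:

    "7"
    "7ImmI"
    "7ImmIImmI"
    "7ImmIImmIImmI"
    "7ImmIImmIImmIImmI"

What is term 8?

Every step adds ImmI to the end: s(k+1) = s(k)·ImmI.
From 7ImmIImmIImmIImmI, 3 further steps: 7ImmIImmIImmIImmI → 7ImmIImmIImmIImmIImmI → 7ImmIImmIImmIImmIImmIImmI → (answer).

7ImmIImmIImmIImmIImmIImmIImmI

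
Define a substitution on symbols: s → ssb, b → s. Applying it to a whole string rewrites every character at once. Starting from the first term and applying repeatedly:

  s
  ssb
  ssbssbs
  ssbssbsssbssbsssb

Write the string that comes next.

ssbssbsssbssbsssbssbssbsssbssbsssbssbssbs

Replace each of the 17 characters of ssbssbsssbssbsssb in place — ssb ssb s ssb ssb s ssb ssb ssb s ssb ssb s ssb ssb ssb s — and concatenate.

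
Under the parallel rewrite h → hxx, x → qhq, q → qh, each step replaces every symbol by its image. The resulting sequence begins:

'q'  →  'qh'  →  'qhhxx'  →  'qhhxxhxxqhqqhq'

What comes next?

qhhxxhxxqhqqhqhxxqhqqhqqhhxxqhqhhxxqh

φ(qhhxxhxxqhqqhq) expands symbol-by-symbol to qh hxx hxx qhq qhq hxx qhq qhq qh hxx qh qh hxx qh; joining the 14 pieces gives the next term.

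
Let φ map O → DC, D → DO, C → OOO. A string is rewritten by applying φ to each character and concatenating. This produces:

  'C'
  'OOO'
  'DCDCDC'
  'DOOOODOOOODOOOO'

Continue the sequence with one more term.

Applying the rule to each of the 15 symbols of DOOOODOOOODOOOO gives the pieces DO DC DC DC DC DO DC DC DC DC DO DC DC DC DC, which concatenate to the answer.

DODCDCDCDCDODCDCDCDCDODCDCDCDC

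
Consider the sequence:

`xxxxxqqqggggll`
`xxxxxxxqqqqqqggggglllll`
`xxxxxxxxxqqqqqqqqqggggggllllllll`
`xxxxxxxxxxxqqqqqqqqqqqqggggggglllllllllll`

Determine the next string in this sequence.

The n-th term is 2n+3 x's then 3n q's then n+3 g's then 3n-1 l's (n = 1, 2, …).
Setting n = 5 gives 13, 15, 8, 14 characters in each block.

xxxxxxxxxxxxxqqqqqqqqqqqqqqqggggggggllllllllllllll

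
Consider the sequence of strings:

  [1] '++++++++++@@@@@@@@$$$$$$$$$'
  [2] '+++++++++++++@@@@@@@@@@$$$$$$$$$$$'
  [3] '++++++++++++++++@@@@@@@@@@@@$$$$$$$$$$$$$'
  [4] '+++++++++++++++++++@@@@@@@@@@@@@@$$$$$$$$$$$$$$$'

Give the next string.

++++++++++++++++++++++@@@@@@@@@@@@@@@@$$$$$$$$$$$$$$$$$

The n-th term is 3n+1 +'s then 2n+2 @'s then 2n+3 $'s, where the shown terms are n = 3, 4, 5, 6.
At n = 7 the blocks have lengths 22, 16, 17.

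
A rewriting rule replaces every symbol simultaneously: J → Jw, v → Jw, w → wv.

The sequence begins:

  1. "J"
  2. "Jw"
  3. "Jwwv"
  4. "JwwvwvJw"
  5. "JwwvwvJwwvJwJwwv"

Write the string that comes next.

φ(JwwvwvJwwvJwJwwv) expands symbol-by-symbol to Jw wv wv Jw wv Jw Jw wv wv Jw Jw wv Jw wv wv Jw; joining the 16 pieces gives the next term.

JwwvwvJwwvJwJwwvwvJwJwwvJwwvwvJw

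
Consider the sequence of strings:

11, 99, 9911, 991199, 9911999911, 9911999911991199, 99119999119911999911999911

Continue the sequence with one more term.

Each term (from the third on) is the previous term followed by the one before it: term 3 = 99·11 = 9911.
Continuing: 99119999119911999911999911 · 9911999911991199 gives term 8.

991199991199119999119999119911999911991199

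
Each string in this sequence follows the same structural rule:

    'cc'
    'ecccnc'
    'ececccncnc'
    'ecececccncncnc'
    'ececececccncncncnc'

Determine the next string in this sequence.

ecececececccncncncncnc

s(k+1) = ec·s(k)·nc, so each term gains ec as a prefix and nc as a suffix.
So the next term is ec·ececececccncncncnc·nc.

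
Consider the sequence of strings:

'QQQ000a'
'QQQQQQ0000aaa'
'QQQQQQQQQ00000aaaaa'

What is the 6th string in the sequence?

Reading off run lengths: Q runs 3, 6, 9; 0 runs 3, 4, 5; a runs 1, 3, 5 — each is linear in n (n = 1, 2, …).
For term 6, n = 6, so the run lengths are 18, 8, 11.

QQQQQQQQQQQQQQQQQQ00000000aaaaaaaaaaa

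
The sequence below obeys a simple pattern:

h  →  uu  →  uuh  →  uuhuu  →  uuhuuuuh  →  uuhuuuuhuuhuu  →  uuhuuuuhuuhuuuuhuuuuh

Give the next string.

This is a Fibonacci-style word recurrence s(k) = s(k−1)·s(k−2): e.g. uu·h = uuh.
The next term joins uuhuuuuhuuhuuuuhuuuuh and uuhuuuuhuuhuu.

uuhuuuuhuuhuuuuhuuuuhuuhuuuuhuuhuu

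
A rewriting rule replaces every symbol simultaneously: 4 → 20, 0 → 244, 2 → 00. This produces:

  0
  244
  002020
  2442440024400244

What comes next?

φ(2442440024400244) expands symbol-by-symbol to 00 20 20 00 20 20 244 244 00 20 20 244 244 00 20 20; joining the 16 pieces gives the next term.

002020002020244244002020244244002020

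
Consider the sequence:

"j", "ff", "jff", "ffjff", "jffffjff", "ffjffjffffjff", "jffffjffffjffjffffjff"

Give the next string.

ffjffjffffjffjffffjffffjffjffffjff

From term 3 onward, concatenate the second-to-last term with the last: j·ff = jff, ff·jff = ffjff, …
So term 8 is ffjffjffffjff·jffffjffffjffjffffjff.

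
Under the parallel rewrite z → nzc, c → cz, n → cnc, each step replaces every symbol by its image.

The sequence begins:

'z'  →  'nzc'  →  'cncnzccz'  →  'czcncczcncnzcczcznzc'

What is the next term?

cznzcczcncczcznzcczcncczcncnzcczcznzccznzccncnzccz

Replace each of the 20 characters of czcncczcncnzcczcznzc in place — cz nzc cz cnc cz cz nzc cz cnc cz cnc nzc cz cz nzc cz nzc cnc nzc cz — and concatenate.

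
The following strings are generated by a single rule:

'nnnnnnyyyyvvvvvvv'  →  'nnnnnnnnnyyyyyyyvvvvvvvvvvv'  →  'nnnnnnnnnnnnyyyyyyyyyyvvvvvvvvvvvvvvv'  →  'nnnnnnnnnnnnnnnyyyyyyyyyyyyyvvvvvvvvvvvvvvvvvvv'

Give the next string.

nnnnnnnnnnnnnnnnnnyyyyyyyyyyyyyyyyvvvvvvvvvvvvvvvvvvvvvvv

The n-th term is 3n+3 n's then 3n+1 y's then 4n+3 v's (n = 1, 2, …).
At n = 5 the blocks have lengths 18, 16, 23.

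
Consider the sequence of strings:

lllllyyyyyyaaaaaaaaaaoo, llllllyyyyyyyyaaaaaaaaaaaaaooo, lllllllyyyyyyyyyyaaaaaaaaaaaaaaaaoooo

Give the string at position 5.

Reading off run lengths: l runs 5, 6, 7; y runs 6, 8, 10; a runs 10, 13, 16; o runs 2, 3, 4 — each is linear in n, where the shown terms are n = 3, 4, 5.
For term 5, n = 7, so the run lengths are 9, 14, 22, 6.

lllllllllyyyyyyyyyyyyyyaaaaaaaaaaaaaaaaaaaaaaoooooo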